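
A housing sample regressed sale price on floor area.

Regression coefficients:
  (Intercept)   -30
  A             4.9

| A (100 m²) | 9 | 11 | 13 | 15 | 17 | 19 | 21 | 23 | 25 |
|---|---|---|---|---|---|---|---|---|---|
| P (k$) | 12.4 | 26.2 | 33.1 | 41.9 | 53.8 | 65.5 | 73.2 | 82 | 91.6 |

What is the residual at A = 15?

ŷ = -30 + 4.9·15 = 43.5
r = 41.9 − 43.5 = -1.6

r = -1.6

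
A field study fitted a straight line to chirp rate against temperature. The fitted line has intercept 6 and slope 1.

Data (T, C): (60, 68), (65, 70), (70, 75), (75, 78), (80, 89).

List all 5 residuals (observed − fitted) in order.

2, -1, -1, -3, 3

T=60: Ĉ = 6 + 60 = 66; r = 68 − 66 = 2
T=65: Ĉ = 6 + 65 = 71; r = 70 − 71 = -1
T=70: Ĉ = 6 + 70 = 76; r = 75 − 76 = -1
T=75: Ĉ = 6 + 75 = 81; r = 78 − 81 = -3
T=80: Ĉ = 6 + 80 = 86; r = 89 − 86 = 3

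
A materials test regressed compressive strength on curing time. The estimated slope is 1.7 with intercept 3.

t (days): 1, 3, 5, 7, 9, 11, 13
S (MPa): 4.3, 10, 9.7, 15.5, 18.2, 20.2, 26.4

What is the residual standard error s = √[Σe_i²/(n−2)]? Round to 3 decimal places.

t=1: Ŝ = 3 + 1.7·1 = 4.7; e = 4.3 − 4.7 = -0.4
t=3: Ŝ = 3 + 1.7·3 = 8.1; e = 10 − 8.1 = 1.9
t=5: Ŝ = 3 + 1.7·5 = 11.5; e = 9.7 − 11.5 = -1.8
t=7: Ŝ = 3 + 1.7·7 = 14.9; e = 15.5 − 14.9 = 0.6
t=9: Ŝ = 3 + 1.7·9 = 18.3; e = 18.2 − 18.3 = -0.1
t=11: Ŝ = 3 + 1.7·11 = 21.7; e = 20.2 − 21.7 = -1.5
t=13: Ŝ = 3 + 1.7·13 = 25.1; e = 26.4 − 25.1 = 1.3
SSE = 0.16 + 3.61 + 3.24 + 0.36 + 0.01 + 2.25 + 1.69 = 11.32
s = √(11.32/5) = √2.264 ≈ 1.505

s = 1.505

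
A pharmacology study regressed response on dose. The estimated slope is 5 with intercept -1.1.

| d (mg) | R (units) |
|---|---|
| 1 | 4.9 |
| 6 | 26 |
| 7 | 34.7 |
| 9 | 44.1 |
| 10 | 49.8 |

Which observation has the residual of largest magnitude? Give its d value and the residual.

d=1: ŷ = -1.1 + 5·1 = 3.9; e = 4.9 − 3.9 = 1
d=6: ŷ = -1.1 + 5·6 = 28.9; e = 26 − 28.9 = -2.9
d=7: ŷ = -1.1 + 5·7 = 33.9; e = 34.7 − 33.9 = 0.8
d=9: ŷ = -1.1 + 5·9 = 43.9; e = 44.1 − 43.9 = 0.2
d=10: ŷ = -1.1 + 5·10 = 48.9; e = 49.8 − 48.9 = 0.9
Largest |e| is 2.9 at d = 6, residual -2.9.

d = 6, e = -2.9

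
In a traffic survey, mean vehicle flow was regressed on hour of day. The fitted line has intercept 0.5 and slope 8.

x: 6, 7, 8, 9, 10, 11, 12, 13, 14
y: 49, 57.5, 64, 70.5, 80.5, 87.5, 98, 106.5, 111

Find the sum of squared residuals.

x=6: ŷ = 0.5 + 8·6 = 48.5; e = 49 − 48.5 = 0.5
x=7: ŷ = 0.5 + 8·7 = 56.5; e = 57.5 − 56.5 = 1
x=8: ŷ = 0.5 + 8·8 = 64.5; e = 64 − 64.5 = -0.5
x=9: ŷ = 0.5 + 8·9 = 72.5; e = 70.5 − 72.5 = -2
x=10: ŷ = 0.5 + 8·10 = 80.5; e = 80.5 − 80.5 = 0
x=11: ŷ = 0.5 + 8·11 = 88.5; e = 87.5 − 88.5 = -1
x=12: ŷ = 0.5 + 8·12 = 96.5; e = 98 − 96.5 = 1.5
x=13: ŷ = 0.5 + 8·13 = 104.5; e = 106.5 − 104.5 = 2
x=14: ŷ = 0.5 + 8·14 = 112.5; e = 111 − 112.5 = -1.5
SSE = 0.25 + 1 + 0.25 + 4 + 0 + 1 + 2.25 + 4 + 2.25 = 15

SSE = 15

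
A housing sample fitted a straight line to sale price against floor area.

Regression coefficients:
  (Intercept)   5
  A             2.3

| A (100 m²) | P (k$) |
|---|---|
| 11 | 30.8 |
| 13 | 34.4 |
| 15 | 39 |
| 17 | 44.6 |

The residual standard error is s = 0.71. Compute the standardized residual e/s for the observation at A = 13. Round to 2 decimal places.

-0.70

P̂ = 5 + 2.3·13 = 34.9
e = 34.4 − 34.9 = -0.5
e/s = -0.5 / 0.71 = -0.70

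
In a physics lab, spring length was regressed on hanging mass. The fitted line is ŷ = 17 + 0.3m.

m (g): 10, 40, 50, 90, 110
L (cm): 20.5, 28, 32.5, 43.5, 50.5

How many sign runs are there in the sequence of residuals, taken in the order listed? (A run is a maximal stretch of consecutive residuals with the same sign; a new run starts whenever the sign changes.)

5 runs

m=10: ŷ = 17 + 0.3·10 = 20; e = 20.5 − 20 = 0.5
m=40: ŷ = 17 + 0.3·40 = 29; e = 28 − 29 = -1
m=50: ŷ = 17 + 0.3·50 = 32; e = 32.5 − 32 = 0.5
m=90: ŷ = 17 + 0.3·90 = 44; e = 43.5 − 44 = -0.5
m=110: ŷ = 17 + 0.3·110 = 50; e = 50.5 − 50 = 0.5
Signs: + − + − +
Runs: +×1, −×1, +×1, −×1, +×1 → 5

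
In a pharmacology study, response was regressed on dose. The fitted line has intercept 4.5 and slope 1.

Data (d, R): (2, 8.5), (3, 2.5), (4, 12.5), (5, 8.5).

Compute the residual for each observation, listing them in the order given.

2, -5, 4, -1

d=2: ŷ = 4.5 + 2 = 6.5; e = 8.5 − 6.5 = 2
d=3: ŷ = 4.5 + 3 = 7.5; e = 2.5 − 7.5 = -5
d=4: ŷ = 4.5 + 4 = 8.5; e = 12.5 − 8.5 = 4
d=5: ŷ = 4.5 + 5 = 9.5; e = 8.5 − 9.5 = -1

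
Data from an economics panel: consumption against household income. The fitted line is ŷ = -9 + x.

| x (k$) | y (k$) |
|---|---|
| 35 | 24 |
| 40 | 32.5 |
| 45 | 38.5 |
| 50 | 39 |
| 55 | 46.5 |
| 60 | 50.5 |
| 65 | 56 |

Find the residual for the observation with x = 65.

ŷ = -9 + 65 = 56
r = 56 − 56 = 0

r = 0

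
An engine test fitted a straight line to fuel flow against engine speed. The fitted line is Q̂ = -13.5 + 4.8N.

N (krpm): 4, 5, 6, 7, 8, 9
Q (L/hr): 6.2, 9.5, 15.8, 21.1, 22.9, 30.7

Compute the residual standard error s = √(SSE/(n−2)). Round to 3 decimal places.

s = 1.369

N=4: Q̂ = -13.5 + 4.8·4 = 5.7; r = 6.2 − 5.7 = 0.5
N=5: Q̂ = -13.5 + 4.8·5 = 10.5; r = 9.5 − 10.5 = -1
N=6: Q̂ = -13.5 + 4.8·6 = 15.3; r = 15.8 − 15.3 = 0.5
N=7: Q̂ = -13.5 + 4.8·7 = 20.1; r = 21.1 − 20.1 = 1
N=8: Q̂ = -13.5 + 4.8·8 = 24.9; r = 22.9 − 24.9 = -2
N=9: Q̂ = -13.5 + 4.8·9 = 29.7; r = 30.7 − 29.7 = 1
SSE = 0.25 + 1 + 0.25 + 1 + 4 + 1 = 7.5
s = √(7.5/4) = √1.875 ≈ 1.369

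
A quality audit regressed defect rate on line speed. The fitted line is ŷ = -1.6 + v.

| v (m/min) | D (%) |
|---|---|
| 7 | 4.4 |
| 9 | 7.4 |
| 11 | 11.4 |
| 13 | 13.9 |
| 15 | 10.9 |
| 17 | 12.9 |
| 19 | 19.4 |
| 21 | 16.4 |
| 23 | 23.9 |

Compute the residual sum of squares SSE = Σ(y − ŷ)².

SSE = 43

v=7: ŷ = -1.6 + 7 = 5.4; r = 4.4 − 5.4 = -1
v=9: ŷ = -1.6 + 9 = 7.4; r = 7.4 − 7.4 = 0
v=11: ŷ = -1.6 + 11 = 9.4; r = 11.4 − 9.4 = 2
v=13: ŷ = -1.6 + 13 = 11.4; r = 13.9 − 11.4 = 2.5
v=15: ŷ = -1.6 + 15 = 13.4; r = 10.9 − 13.4 = -2.5
v=17: ŷ = -1.6 + 17 = 15.4; r = 12.9 − 15.4 = -2.5
v=19: ŷ = -1.6 + 19 = 17.4; r = 19.4 − 17.4 = 2
v=21: ŷ = -1.6 + 21 = 19.4; r = 16.4 − 19.4 = -3
v=23: ŷ = -1.6 + 23 = 21.4; r = 23.9 − 21.4 = 2.5
SSE = 1 + 0 + 4 + 6.25 + 6.25 + 6.25 + 4 + 9 + 6.25 = 43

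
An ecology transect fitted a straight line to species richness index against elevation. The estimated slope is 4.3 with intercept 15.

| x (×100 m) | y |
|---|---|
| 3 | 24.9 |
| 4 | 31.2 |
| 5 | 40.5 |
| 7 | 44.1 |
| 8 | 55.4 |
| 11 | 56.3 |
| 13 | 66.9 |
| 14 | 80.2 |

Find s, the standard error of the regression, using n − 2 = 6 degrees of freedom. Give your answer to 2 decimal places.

x=3: ŷ = 15 + 4.3·3 = 27.9; e = 24.9 − 27.9 = -3
x=4: ŷ = 15 + 4.3·4 = 32.2; e = 31.2 − 32.2 = -1
x=5: ŷ = 15 + 4.3·5 = 36.5; e = 40.5 − 36.5 = 4
x=7: ŷ = 15 + 4.3·7 = 45.1; e = 44.1 − 45.1 = -1
x=8: ŷ = 15 + 4.3·8 = 49.4; e = 55.4 − 49.4 = 6
x=11: ŷ = 15 + 4.3·11 = 62.3; e = 56.3 − 62.3 = -6
x=13: ŷ = 15 + 4.3·13 = 70.9; e = 66.9 − 70.9 = -4
x=14: ŷ = 15 + 4.3·14 = 75.2; e = 80.2 − 75.2 = 5
SSE = 9 + 1 + 16 + 1 + 36 + 36 + 16 + 25 = 140
s = √(140/6) = √23.3333 ≈ 4.83

s = 4.83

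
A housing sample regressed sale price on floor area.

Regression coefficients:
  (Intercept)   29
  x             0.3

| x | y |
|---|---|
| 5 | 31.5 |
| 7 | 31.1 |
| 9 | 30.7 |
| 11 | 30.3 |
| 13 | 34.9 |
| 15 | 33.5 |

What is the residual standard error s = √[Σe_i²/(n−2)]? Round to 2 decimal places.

s = 1.58

x=5: ŷ = 29 + 0.3·5 = 30.5; e = 31.5 − 30.5 = 1
x=7: ŷ = 29 + 0.3·7 = 31.1; e = 31.1 − 31.1 = 0
x=9: ŷ = 29 + 0.3·9 = 31.7; e = 30.7 − 31.7 = -1
x=11: ŷ = 29 + 0.3·11 = 32.3; e = 30.3 − 32.3 = -2
x=13: ŷ = 29 + 0.3·13 = 32.9; e = 34.9 − 32.9 = 2
x=15: ŷ = 29 + 0.3·15 = 33.5; e = 33.5 − 33.5 = 0
SSE = 1 + 0 + 1 + 4 + 4 + 0 = 10
s = √(10/4) = √2.5 ≈ 1.58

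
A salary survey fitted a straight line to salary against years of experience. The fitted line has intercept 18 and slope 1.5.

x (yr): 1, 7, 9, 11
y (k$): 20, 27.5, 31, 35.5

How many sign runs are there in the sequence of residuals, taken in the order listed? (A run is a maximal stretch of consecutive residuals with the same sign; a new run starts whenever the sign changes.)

3 runs

x=1: ŷ = 18 + 1.5·1 = 19.5; r = 20 − 19.5 = 0.5
x=7: ŷ = 18 + 1.5·7 = 28.5; r = 27.5 − 28.5 = -1
x=9: ŷ = 18 + 1.5·9 = 31.5; r = 31 − 31.5 = -0.5
x=11: ŷ = 18 + 1.5·11 = 34.5; r = 35.5 − 34.5 = 1
Signs: + − − +
Runs: +×1, −×2, +×1 → 3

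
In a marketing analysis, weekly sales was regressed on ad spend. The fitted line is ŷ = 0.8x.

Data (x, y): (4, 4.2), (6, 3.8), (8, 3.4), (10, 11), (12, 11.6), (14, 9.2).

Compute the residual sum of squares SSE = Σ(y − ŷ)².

SSE = 28

x=4: ŷ = 0.8·4 = 3.2; e = 4.2 − 3.2 = 1
x=6: ŷ = 0.8·6 = 4.8; e = 3.8 − 4.8 = -1
x=8: ŷ = 0.8·8 = 6.4; e = 3.4 − 6.4 = -3
x=10: ŷ = 0.8·10 = 8; e = 11 − 8 = 3
x=12: ŷ = 0.8·12 = 9.6; e = 11.6 − 9.6 = 2
x=14: ŷ = 0.8·14 = 11.2; e = 9.2 − 11.2 = -2
SSE = 1 + 1 + 9 + 9 + 4 + 4 = 28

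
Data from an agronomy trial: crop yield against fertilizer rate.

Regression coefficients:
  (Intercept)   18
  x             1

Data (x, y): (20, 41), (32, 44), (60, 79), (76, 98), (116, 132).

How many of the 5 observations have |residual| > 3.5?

2

x=20: ŷ = 18 + 20 = 38; r = 41 − 38 = 3
x=32: ŷ = 18 + 32 = 50; r = 44 − 50 = -6
x=60: ŷ = 18 + 60 = 78; r = 79 − 78 = 1
x=76: ŷ = 18 + 76 = 94; r = 98 − 94 = 4
x=116: ŷ = 18 + 116 = 134; r = 132 − 134 = -2
|r| > 3.5: x=32 (|r|=6), x=76 (|r|=4) → 2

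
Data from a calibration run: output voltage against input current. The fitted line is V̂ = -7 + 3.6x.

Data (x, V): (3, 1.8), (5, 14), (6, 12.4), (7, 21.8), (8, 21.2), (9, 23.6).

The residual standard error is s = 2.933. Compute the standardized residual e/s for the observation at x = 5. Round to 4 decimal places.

1.0228

V̂ = -7 + 3.6·5 = 11
e = 14 − 11 = 3
e/s = 3 / 2.933 = 1.0228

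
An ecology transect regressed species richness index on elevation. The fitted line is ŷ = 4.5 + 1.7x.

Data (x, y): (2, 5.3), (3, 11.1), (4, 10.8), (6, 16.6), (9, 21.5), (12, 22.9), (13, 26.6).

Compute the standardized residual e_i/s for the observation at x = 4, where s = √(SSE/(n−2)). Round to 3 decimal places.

-0.252

x=2: ŷ = 4.5 + 1.7·2 = 7.9; e = 5.3 − 7.9 = -2.6
x=3: ŷ = 4.5 + 1.7·3 = 9.6; e = 11.1 − 9.6 = 1.5
x=4: ŷ = 4.5 + 1.7·4 = 11.3; e = 10.8 − 11.3 = -0.5
x=6: ŷ = 4.5 + 1.7·6 = 14.7; e = 16.6 − 14.7 = 1.9
x=9: ŷ = 4.5 + 1.7·9 = 19.8; e = 21.5 − 19.8 = 1.7
x=12: ŷ = 4.5 + 1.7·12 = 24.9; e = 22.9 − 24.9 = -2
x=13: ŷ = 4.5 + 1.7·13 = 26.6; e = 26.6 − 26.6 = 0
SSE = 6.76 + 2.25 + 0.25 + 3.61 + 2.89 + 4 + 0 = 19.76
s = √(19.76/5) = 1.98796
e/s = -0.5 / 1.98796 = -0.252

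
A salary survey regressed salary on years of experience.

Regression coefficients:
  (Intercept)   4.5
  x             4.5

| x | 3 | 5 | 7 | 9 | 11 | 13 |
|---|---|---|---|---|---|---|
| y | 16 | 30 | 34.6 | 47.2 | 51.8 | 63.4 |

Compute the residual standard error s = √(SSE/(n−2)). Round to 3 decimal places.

x=3: ŷ = 4.5 + 4.5·3 = 18; r = 16 − 18 = -2
x=5: ŷ = 4.5 + 4.5·5 = 27; r = 30 − 27 = 3
x=7: ŷ = 4.5 + 4.5·7 = 36; r = 34.6 − 36 = -1.4
x=9: ŷ = 4.5 + 4.5·9 = 45; r = 47.2 − 45 = 2.2
x=11: ŷ = 4.5 + 4.5·11 = 54; r = 51.8 − 54 = -2.2
x=13: ŷ = 4.5 + 4.5·13 = 63; r = 63.4 − 63 = 0.4
SSE = 4 + 9 + 1.96 + 4.84 + 4.84 + 0.16 = 24.8
s = √(24.8/4) = √6.2 ≈ 2.490

s = 2.490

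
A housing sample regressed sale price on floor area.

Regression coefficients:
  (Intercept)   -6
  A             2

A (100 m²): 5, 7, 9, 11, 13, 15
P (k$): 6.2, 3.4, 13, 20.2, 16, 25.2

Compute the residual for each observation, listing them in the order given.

2.2, -4.6, 1, 4.2, -4, 1.2

A=5: ŷ = -6 + 2·5 = 4; r = 6.2 − 4 = 2.2
A=7: ŷ = -6 + 2·7 = 8; r = 3.4 − 8 = -4.6
A=9: ŷ = -6 + 2·9 = 12; r = 13 − 12 = 1
A=11: ŷ = -6 + 2·11 = 16; r = 20.2 − 16 = 4.2
A=13: ŷ = -6 + 2·13 = 20; r = 16 − 20 = -4
A=15: ŷ = -6 + 2·15 = 24; r = 25.2 − 24 = 1.2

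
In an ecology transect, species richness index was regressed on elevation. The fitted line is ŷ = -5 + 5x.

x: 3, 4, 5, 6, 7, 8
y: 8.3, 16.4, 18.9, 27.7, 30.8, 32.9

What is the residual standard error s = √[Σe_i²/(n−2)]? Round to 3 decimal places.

x=3: ŷ = -5 + 5·3 = 10; e = 8.3 − 10 = -1.7
x=4: ŷ = -5 + 5·4 = 15; e = 16.4 − 15 = 1.4
x=5: ŷ = -5 + 5·5 = 20; e = 18.9 − 20 = -1.1
x=6: ŷ = -5 + 5·6 = 25; e = 27.7 − 25 = 2.7
x=7: ŷ = -5 + 5·7 = 30; e = 30.8 − 30 = 0.8
x=8: ŷ = -5 + 5·8 = 35; e = 32.9 − 35 = -2.1
SSE = 2.89 + 1.96 + 1.21 + 7.29 + 0.64 + 4.41 = 18.4
s = √(18.4/4) = √4.6 ≈ 2.145

s = 2.145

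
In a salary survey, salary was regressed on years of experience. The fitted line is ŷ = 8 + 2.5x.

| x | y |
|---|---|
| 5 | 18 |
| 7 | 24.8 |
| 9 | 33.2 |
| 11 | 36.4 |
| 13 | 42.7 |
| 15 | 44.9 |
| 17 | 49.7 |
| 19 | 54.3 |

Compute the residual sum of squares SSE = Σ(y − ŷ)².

SSE = 22.12

x=5: ŷ = 8 + 2.5·5 = 20.5; r = 18 − 20.5 = -2.5
x=7: ŷ = 8 + 2.5·7 = 25.5; r = 24.8 − 25.5 = -0.7
x=9: ŷ = 8 + 2.5·9 = 30.5; r = 33.2 − 30.5 = 2.7
x=11: ŷ = 8 + 2.5·11 = 35.5; r = 36.4 − 35.5 = 0.9
x=13: ŷ = 8 + 2.5·13 = 40.5; r = 42.7 − 40.5 = 2.2
x=15: ŷ = 8 + 2.5·15 = 45.5; r = 44.9 − 45.5 = -0.6
x=17: ŷ = 8 + 2.5·17 = 50.5; r = 49.7 − 50.5 = -0.8
x=19: ŷ = 8 + 2.5·19 = 55.5; r = 54.3 − 55.5 = -1.2
SSE = 6.25 + 0.49 + 7.29 + 0.81 + 4.84 + 0.36 + 0.64 + 1.44 = 22.12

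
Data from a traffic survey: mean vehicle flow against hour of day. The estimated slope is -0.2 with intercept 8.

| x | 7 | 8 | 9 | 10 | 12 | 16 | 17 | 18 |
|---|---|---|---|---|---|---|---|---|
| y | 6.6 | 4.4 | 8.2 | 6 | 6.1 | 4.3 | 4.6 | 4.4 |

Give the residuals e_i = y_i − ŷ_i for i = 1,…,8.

x=7: ŷ = 8 − 0.2·7 = 6.6; e = 6.6 − 6.6 = 0
x=8: ŷ = 8 − 0.2·8 = 6.4; e = 4.4 − 6.4 = -2
x=9: ŷ = 8 − 0.2·9 = 6.2; e = 8.2 − 6.2 = 2
x=10: ŷ = 8 − 0.2·10 = 6; e = 6 − 6 = 0
x=12: ŷ = 8 − 0.2·12 = 5.6; e = 6.1 − 5.6 = 0.5
x=16: ŷ = 8 − 0.2·16 = 4.8; e = 4.3 − 4.8 = -0.5
x=17: ŷ = 8 − 0.2·17 = 4.6; e = 4.6 − 4.6 = 0
x=18: ŷ = 8 − 0.2·18 = 4.4; e = 4.4 − 4.4 = 0

0, -2, 2, 0, 0.5, -0.5, 0, 0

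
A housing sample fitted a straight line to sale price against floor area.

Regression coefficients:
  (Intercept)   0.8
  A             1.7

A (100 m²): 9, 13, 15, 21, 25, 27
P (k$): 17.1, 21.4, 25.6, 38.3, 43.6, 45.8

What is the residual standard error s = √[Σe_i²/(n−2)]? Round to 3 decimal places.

s = 1.404

A=9: ŷ = 0.8 + 1.7·9 = 16.1; e = 17.1 − 16.1 = 1
A=13: ŷ = 0.8 + 1.7·13 = 22.9; e = 21.4 − 22.9 = -1.5
A=15: ŷ = 0.8 + 1.7·15 = 26.3; e = 25.6 − 26.3 = -0.7
A=21: ŷ = 0.8 + 1.7·21 = 36.5; e = 38.3 − 36.5 = 1.8
A=25: ŷ = 0.8 + 1.7·25 = 43.3; e = 43.6 − 43.3 = 0.3
A=27: ŷ = 0.8 + 1.7·27 = 46.7; e = 45.8 − 46.7 = -0.9
SSE = 1 + 2.25 + 0.49 + 3.24 + 0.09 + 0.81 = 7.88
s = √(7.88/4) = √1.97 ≈ 1.404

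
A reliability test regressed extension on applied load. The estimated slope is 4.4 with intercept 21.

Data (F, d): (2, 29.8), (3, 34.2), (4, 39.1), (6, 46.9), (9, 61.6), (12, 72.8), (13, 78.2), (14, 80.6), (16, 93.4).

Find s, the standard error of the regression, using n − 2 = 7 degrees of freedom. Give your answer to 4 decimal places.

F=2: d̂ = 21 + 4.4·2 = 29.8; e = 29.8 − 29.8 = 0
F=3: d̂ = 21 + 4.4·3 = 34.2; e = 34.2 − 34.2 = 0
F=4: d̂ = 21 + 4.4·4 = 38.6; e = 39.1 − 38.6 = 0.5
F=6: d̂ = 21 + 4.4·6 = 47.4; e = 46.9 − 47.4 = -0.5
F=9: d̂ = 21 + 4.4·9 = 60.6; e = 61.6 − 60.6 = 1
F=12: d̂ = 21 + 4.4·12 = 73.8; e = 72.8 − 73.8 = -1
F=13: d̂ = 21 + 4.4·13 = 78.2; e = 78.2 − 78.2 = 0
F=14: d̂ = 21 + 4.4·14 = 82.6; e = 80.6 − 82.6 = -2
F=16: d̂ = 21 + 4.4·16 = 91.4; e = 93.4 − 91.4 = 2
SSE = 0 + 0 + 0.25 + 0.25 + 1 + 1 + 0 + 4 + 4 = 10.5
s = √(10.5/7) = √1.5 ≈ 1.2247

s = 1.2247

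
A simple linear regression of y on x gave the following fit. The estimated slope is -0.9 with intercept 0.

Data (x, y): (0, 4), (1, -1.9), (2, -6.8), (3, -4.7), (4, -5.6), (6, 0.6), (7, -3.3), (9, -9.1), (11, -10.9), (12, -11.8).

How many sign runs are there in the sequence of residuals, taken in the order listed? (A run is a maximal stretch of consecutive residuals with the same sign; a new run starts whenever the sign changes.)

x=0: ŷ = −0.9·0 = 0; r = 4 − 0 = 4
x=1: ŷ = −0.9·1 = -0.9; r = -1.9 − (-0.9) = -1
x=2: ŷ = −0.9·2 = -1.8; r = -6.8 − (-1.8) = -5
x=3: ŷ = −0.9·3 = -2.7; r = -4.7 − (-2.7) = -2
x=4: ŷ = −0.9·4 = -3.6; r = -5.6 − (-3.6) = -2
x=6: ŷ = −0.9·6 = -5.4; r = 0.6 − (-5.4) = 6
x=7: ŷ = −0.9·7 = -6.3; r = -3.3 − (-6.3) = 3
x=9: ŷ = −0.9·9 = -8.1; r = -9.1 − (-8.1) = -1
x=11: ŷ = −0.9·11 = -9.9; r = -10.9 − (-9.9) = -1
x=12: ŷ = −0.9·12 = -10.8; r = -11.8 − (-10.8) = -1
Signs: + − − − − + + − − −
Runs: +×1, −×4, +×2, −×3 → 4

4 runs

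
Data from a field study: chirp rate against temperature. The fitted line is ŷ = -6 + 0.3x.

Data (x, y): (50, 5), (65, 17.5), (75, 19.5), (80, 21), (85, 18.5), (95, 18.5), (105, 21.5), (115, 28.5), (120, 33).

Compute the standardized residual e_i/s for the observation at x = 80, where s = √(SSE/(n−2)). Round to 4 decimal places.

x=50: ŷ = -6 + 0.3·50 = 9; e = 5 − 9 = -4
x=65: ŷ = -6 + 0.3·65 = 13.5; e = 17.5 − 13.5 = 4
x=75: ŷ = -6 + 0.3·75 = 16.5; e = 19.5 − 16.5 = 3
x=80: ŷ = -6 + 0.3·80 = 18; e = 21 − 18 = 3
x=85: ŷ = -6 + 0.3·85 = 19.5; e = 18.5 − 19.5 = -1
x=95: ŷ = -6 + 0.3·95 = 22.5; e = 18.5 − 22.5 = -4
x=105: ŷ = -6 + 0.3·105 = 25.5; e = 21.5 − 25.5 = -4
x=115: ŷ = -6 + 0.3·115 = 28.5; e = 28.5 − 28.5 = 0
x=120: ŷ = -6 + 0.3·120 = 30; e = 33 − 30 = 3
SSE = 16 + 16 + 9 + 9 + 1 + 16 + 16 + 0 + 9 = 92
s = √(92/7) = 3.62531
e/s = 3 / 3.62531 = 0.8275

0.8275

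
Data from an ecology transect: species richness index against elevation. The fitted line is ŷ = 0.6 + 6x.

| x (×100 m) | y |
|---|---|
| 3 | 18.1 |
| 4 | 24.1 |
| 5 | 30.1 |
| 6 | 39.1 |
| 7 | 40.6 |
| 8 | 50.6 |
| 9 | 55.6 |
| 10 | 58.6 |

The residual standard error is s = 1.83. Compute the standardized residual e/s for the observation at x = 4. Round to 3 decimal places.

-0.273

ŷ = 0.6 + 6·4 = 24.6
e = 24.1 − 24.6 = -0.5
e/s = -0.5 / 1.83 = -0.273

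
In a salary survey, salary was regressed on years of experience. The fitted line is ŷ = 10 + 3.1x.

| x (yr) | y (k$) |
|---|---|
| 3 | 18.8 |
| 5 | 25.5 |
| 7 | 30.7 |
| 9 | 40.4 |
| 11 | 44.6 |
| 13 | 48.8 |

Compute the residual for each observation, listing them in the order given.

-0.5, 0, -1, 2.5, 0.5, -1.5

x=3: ŷ = 10 + 3.1·3 = 19.3; e = 18.8 − 19.3 = -0.5
x=5: ŷ = 10 + 3.1·5 = 25.5; e = 25.5 − 25.5 = 0
x=7: ŷ = 10 + 3.1·7 = 31.7; e = 30.7 − 31.7 = -1
x=9: ŷ = 10 + 3.1·9 = 37.9; e = 40.4 − 37.9 = 2.5
x=11: ŷ = 10 + 3.1·11 = 44.1; e = 44.6 − 44.1 = 0.5
x=13: ŷ = 10 + 3.1·13 = 50.3; e = 48.8 − 50.3 = -1.5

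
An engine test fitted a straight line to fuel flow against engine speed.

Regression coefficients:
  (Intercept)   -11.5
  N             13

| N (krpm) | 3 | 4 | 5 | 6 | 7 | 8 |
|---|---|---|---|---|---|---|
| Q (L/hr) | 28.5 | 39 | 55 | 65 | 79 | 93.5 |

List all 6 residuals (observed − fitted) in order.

N=3: Q̂ = -11.5 + 13·3 = 27.5; e = 28.5 − 27.5 = 1
N=4: Q̂ = -11.5 + 13·4 = 40.5; e = 39 − 40.5 = -1.5
N=5: Q̂ = -11.5 + 13·5 = 53.5; e = 55 − 53.5 = 1.5
N=6: Q̂ = -11.5 + 13·6 = 66.5; e = 65 − 66.5 = -1.5
N=7: Q̂ = -11.5 + 13·7 = 79.5; e = 79 − 79.5 = -0.5
N=8: Q̂ = -11.5 + 13·8 = 92.5; e = 93.5 − 92.5 = 1

1, -1.5, 1.5, -1.5, -0.5, 1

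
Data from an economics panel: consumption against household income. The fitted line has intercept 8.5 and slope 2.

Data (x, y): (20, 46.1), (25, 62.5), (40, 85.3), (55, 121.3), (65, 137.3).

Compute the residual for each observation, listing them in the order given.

x=20: ŷ = 8.5 + 2·20 = 48.5; e = 46.1 − 48.5 = -2.4
x=25: ŷ = 8.5 + 2·25 = 58.5; e = 62.5 − 58.5 = 4
x=40: ŷ = 8.5 + 2·40 = 88.5; e = 85.3 − 88.5 = -3.2
x=55: ŷ = 8.5 + 2·55 = 118.5; e = 121.3 − 118.5 = 2.8
x=65: ŷ = 8.5 + 2·65 = 138.5; e = 137.3 − 138.5 = -1.2

-2.4, 4, -3.2, 2.8, -1.2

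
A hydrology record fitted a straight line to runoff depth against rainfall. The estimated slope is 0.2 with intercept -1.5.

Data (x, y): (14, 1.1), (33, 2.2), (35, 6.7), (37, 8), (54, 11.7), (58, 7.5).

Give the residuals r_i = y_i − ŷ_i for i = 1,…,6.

-0.2, -2.9, 1.2, 2.1, 2.4, -2.6

x=14: ŷ = -1.5 + 0.2·14 = 1.3; r = 1.1 − 1.3 = -0.2
x=33: ŷ = -1.5 + 0.2·33 = 5.1; r = 2.2 − 5.1 = -2.9
x=35: ŷ = -1.5 + 0.2·35 = 5.5; r = 6.7 − 5.5 = 1.2
x=37: ŷ = -1.5 + 0.2·37 = 5.9; r = 8 − 5.9 = 2.1
x=54: ŷ = -1.5 + 0.2·54 = 9.3; r = 11.7 − 9.3 = 2.4
x=58: ŷ = -1.5 + 0.2·58 = 10.1; r = 7.5 − 10.1 = -2.6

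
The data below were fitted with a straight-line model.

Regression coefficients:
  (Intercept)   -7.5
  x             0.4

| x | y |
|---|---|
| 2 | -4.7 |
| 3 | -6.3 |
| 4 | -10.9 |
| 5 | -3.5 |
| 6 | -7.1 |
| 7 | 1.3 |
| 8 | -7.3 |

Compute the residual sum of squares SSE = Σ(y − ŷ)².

SSE = 82

x=2: ŷ = -7.5 + 0.4·2 = -6.7; r = -4.7 − (-6.7) = 2
x=3: ŷ = -7.5 + 0.4·3 = -6.3; r = -6.3 − (-6.3) = 0
x=4: ŷ = -7.5 + 0.4·4 = -5.9; r = -10.9 − (-5.9) = -5
x=5: ŷ = -7.5 + 0.4·5 = -5.5; r = -3.5 − (-5.5) = 2
x=6: ŷ = -7.5 + 0.4·6 = -5.1; r = -7.1 − (-5.1) = -2
x=7: ŷ = -7.5 + 0.4·7 = -4.7; r = 1.3 − (-4.7) = 6
x=8: ŷ = -7.5 + 0.4·8 = -4.3; r = -7.3 − (-4.3) = -3
SSE = 4 + 0 + 25 + 4 + 4 + 36 + 9 = 82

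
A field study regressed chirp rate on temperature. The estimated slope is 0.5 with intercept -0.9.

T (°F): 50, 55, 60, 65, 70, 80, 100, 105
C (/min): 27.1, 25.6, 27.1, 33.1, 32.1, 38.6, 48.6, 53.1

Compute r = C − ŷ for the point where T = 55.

r = -1

ŷ = -0.9 + 0.5·55 = 26.6
r = 25.6 − 26.6 = -1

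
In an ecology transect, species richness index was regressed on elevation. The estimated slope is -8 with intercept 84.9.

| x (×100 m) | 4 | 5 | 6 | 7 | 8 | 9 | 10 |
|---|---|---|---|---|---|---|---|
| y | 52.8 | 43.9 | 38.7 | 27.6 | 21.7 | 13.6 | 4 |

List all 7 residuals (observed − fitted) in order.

x=4: ŷ = 84.9 − 8·4 = 52.9; e = 52.8 − 52.9 = -0.1
x=5: ŷ = 84.9 − 8·5 = 44.9; e = 43.9 − 44.9 = -1
x=6: ŷ = 84.9 − 8·6 = 36.9; e = 38.7 − 36.9 = 1.8
x=7: ŷ = 84.9 − 8·7 = 28.9; e = 27.6 − 28.9 = -1.3
x=8: ŷ = 84.9 − 8·8 = 20.9; e = 21.7 − 20.9 = 0.8
x=9: ŷ = 84.9 − 8·9 = 12.9; e = 13.6 − 12.9 = 0.7
x=10: ŷ = 84.9 − 8·10 = 4.9; e = 4 − 4.9 = -0.9

-0.1, -1, 1.8, -1.3, 0.8, 0.7, -0.9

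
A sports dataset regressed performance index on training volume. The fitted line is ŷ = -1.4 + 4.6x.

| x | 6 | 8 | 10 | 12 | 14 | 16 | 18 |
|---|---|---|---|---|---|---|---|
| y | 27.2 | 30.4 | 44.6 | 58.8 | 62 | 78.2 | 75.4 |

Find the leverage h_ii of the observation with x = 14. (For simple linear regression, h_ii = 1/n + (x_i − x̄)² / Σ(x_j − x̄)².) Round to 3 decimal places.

h = 0.179

x̄ = (6 + 8 + 10 + 12 + 14 + 16 + 18)/7 = 12
Σ(x − x̄)² = 36 + 16 + 4 + 0 + 4 + 16 + 36 = 112
h = 1/7 + (2)²/112 = 0.142857 + 0.0357143 = 0.179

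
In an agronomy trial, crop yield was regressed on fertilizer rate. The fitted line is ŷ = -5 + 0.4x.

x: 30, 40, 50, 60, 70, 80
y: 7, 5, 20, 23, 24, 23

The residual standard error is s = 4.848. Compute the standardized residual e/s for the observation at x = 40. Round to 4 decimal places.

-1.2376

ŷ = -5 + 0.4·40 = 11
e = 5 − 11 = -6
e/s = -6 / 4.848 = -1.2376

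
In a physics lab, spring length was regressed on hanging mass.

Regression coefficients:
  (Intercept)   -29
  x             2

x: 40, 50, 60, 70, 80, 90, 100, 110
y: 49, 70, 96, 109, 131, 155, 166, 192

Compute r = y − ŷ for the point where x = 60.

ŷ = -29 + 2·60 = 91
r = 96 − 91 = 5

r = 5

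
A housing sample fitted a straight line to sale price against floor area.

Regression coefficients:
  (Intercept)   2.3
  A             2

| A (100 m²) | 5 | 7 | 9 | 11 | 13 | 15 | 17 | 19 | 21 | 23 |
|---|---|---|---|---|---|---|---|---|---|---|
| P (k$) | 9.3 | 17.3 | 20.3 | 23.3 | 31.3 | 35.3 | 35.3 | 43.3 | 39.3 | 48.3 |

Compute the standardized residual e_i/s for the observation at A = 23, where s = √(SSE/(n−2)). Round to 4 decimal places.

0.0000

A=5: P̂ = 2.3 + 2·5 = 12.3; e = 9.3 − 12.3 = -3
A=7: P̂ = 2.3 + 2·7 = 16.3; e = 17.3 − 16.3 = 1
A=9: P̂ = 2.3 + 2·9 = 20.3; e = 20.3 − 20.3 = 0
A=11: P̂ = 2.3 + 2·11 = 24.3; e = 23.3 − 24.3 = -1
A=13: P̂ = 2.3 + 2·13 = 28.3; e = 31.3 − 28.3 = 3
A=15: P̂ = 2.3 + 2·15 = 32.3; e = 35.3 − 32.3 = 3
A=17: P̂ = 2.3 + 2·17 = 36.3; e = 35.3 − 36.3 = -1
A=19: P̂ = 2.3 + 2·19 = 40.3; e = 43.3 − 40.3 = 3
A=21: P̂ = 2.3 + 2·21 = 44.3; e = 39.3 − 44.3 = -5
A=23: P̂ = 2.3 + 2·23 = 48.3; e = 48.3 − 48.3 = 0
SSE = 9 + 1 + 0 + 1 + 9 + 9 + 1 + 9 + 25 + 0 = 64
s = √(64/8) = 2.82843
e/s = 0 / 2.82843 = 0.0000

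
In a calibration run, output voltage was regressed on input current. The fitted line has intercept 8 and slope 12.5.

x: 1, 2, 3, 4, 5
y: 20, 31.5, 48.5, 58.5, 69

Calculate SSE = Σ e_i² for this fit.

x=1: ŷ = 8 + 12.5·1 = 20.5; e = 20 − 20.5 = -0.5
x=2: ŷ = 8 + 12.5·2 = 33; e = 31.5 − 33 = -1.5
x=3: ŷ = 8 + 12.5·3 = 45.5; e = 48.5 − 45.5 = 3
x=4: ŷ = 8 + 12.5·4 = 58; e = 58.5 − 58 = 0.5
x=5: ŷ = 8 + 12.5·5 = 70.5; e = 69 − 70.5 = -1.5
SSE = 0.25 + 2.25 + 9 + 0.25 + 2.25 = 14

SSE = 14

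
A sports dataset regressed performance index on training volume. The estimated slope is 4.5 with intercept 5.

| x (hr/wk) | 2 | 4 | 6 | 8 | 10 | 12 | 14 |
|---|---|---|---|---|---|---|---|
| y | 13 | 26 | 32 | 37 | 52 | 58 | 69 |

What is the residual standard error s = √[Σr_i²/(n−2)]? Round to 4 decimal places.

x=2: ŷ = 5 + 4.5·2 = 14; r = 13 − 14 = -1
x=4: ŷ = 5 + 4.5·4 = 23; r = 26 − 23 = 3
x=6: ŷ = 5 + 4.5·6 = 32; r = 32 − 32 = 0
x=8: ŷ = 5 + 4.5·8 = 41; r = 37 − 41 = -4
x=10: ŷ = 5 + 4.5·10 = 50; r = 52 − 50 = 2
x=12: ŷ = 5 + 4.5·12 = 59; r = 58 − 59 = -1
x=14: ŷ = 5 + 4.5·14 = 68; r = 69 − 68 = 1
SSE = 1 + 9 + 0 + 16 + 4 + 1 + 1 = 32
s = √(32/5) = √6.4 ≈ 2.5298

s = 2.5298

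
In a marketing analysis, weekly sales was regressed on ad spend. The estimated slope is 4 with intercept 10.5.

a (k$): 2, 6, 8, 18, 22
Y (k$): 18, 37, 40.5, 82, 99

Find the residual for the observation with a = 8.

ŷ = 10.5 + 4·8 = 42.5
r = 40.5 − 42.5 = -2

r = -2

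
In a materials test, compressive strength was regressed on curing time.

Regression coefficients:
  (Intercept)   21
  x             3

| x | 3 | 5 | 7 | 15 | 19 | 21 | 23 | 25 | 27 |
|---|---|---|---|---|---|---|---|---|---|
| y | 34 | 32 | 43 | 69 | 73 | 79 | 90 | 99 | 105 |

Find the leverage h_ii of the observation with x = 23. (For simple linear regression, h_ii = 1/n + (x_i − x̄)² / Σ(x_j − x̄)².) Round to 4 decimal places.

x̄ = (3 + 5 + 7 + 15 + 19 + 21 + 23 + 25 + 27)/9 = 16.1111
Σ(x − x̄)² = 171.901 + 123.457 + 83.0123 + 1.23457 + 8.34568 + 23.9012 + 47.4568 + 79.0123 + 118.568 = 656.889
h = 1/9 + (6.88889)²/656.889 = 0.111111 + 0.0722448 = 0.1834

h = 0.1834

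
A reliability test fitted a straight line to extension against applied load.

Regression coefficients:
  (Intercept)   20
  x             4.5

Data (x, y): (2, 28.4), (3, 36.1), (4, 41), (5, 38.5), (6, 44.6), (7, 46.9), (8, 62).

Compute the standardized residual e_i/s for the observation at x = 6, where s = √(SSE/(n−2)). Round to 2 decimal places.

-0.55

x=2: ŷ = 20 + 4.5·2 = 29; e = 28.4 − 29 = -0.6
x=3: ŷ = 20 + 4.5·3 = 33.5; e = 36.1 − 33.5 = 2.6
x=4: ŷ = 20 + 4.5·4 = 38; e = 41 − 38 = 3
x=5: ŷ = 20 + 4.5·5 = 42.5; e = 38.5 − 42.5 = -4
x=6: ŷ = 20 + 4.5·6 = 47; e = 44.6 − 47 = -2.4
x=7: ŷ = 20 + 4.5·7 = 51.5; e = 46.9 − 51.5 = -4.6
x=8: ŷ = 20 + 4.5·8 = 56; e = 62 − 56 = 6
SSE = 0.36 + 6.76 + 9 + 16 + 5.76 + 21.16 + 36 = 95.04
s = √(95.04/5) = 4.35982
e/s = -2.4 / 4.35982 = -0.55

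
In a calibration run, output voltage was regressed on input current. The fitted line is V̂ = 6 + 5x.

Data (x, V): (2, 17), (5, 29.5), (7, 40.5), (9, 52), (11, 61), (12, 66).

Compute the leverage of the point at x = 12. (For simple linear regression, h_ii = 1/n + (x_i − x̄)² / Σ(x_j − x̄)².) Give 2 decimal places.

h = 0.43

x̄ = (2 + 5 + 7 + 9 + 11 + 12)/6 = 7.66667
Σ(x − x̄)² = 32.1111 + 7.11111 + 0.444444 + 1.77778 + 11.1111 + 18.7778 = 71.3333
h = 1/6 + (4.33333)²/71.3333 = 0.166667 + 0.26324 = 0.43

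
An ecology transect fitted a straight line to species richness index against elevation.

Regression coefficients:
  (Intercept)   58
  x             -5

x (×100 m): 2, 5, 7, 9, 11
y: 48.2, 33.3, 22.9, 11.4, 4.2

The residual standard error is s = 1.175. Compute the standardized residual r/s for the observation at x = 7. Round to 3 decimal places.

-0.085

ŷ = 58 − 5·7 = 23
r = 22.9 − 23 = -0.1
r/s = -0.1 / 1.175 = -0.085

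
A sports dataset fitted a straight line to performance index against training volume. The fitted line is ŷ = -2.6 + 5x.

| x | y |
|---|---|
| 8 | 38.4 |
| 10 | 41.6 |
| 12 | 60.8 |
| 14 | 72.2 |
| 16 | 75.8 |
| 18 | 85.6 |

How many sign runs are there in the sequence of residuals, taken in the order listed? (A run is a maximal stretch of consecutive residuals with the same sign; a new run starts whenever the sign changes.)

4 runs

x=8: ŷ = -2.6 + 5·8 = 37.4; e = 38.4 − 37.4 = 1
x=10: ŷ = -2.6 + 5·10 = 47.4; e = 41.6 − 47.4 = -5.8
x=12: ŷ = -2.6 + 5·12 = 57.4; e = 60.8 − 57.4 = 3.4
x=14: ŷ = -2.6 + 5·14 = 67.4; e = 72.2 − 67.4 = 4.8
x=16: ŷ = -2.6 + 5·16 = 77.4; e = 75.8 − 77.4 = -1.6
x=18: ŷ = -2.6 + 5·18 = 87.4; e = 85.6 − 87.4 = -1.8
Signs: + − + + − −
Runs: +×1, −×1, +×2, −×2 → 4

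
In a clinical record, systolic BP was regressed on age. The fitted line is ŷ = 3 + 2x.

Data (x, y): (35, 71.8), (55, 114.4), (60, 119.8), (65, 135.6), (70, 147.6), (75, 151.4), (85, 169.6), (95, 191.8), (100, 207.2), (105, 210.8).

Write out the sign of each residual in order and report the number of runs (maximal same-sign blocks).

x=35: ŷ = 3 + 2·35 = 73; r = 71.8 − 73 = -1.2
x=55: ŷ = 3 + 2·55 = 113; r = 114.4 − 113 = 1.4
x=60: ŷ = 3 + 2·60 = 123; r = 119.8 − 123 = -3.2
x=65: ŷ = 3 + 2·65 = 133; r = 135.6 − 133 = 2.6
x=70: ŷ = 3 + 2·70 = 143; r = 147.6 − 143 = 4.6
x=75: ŷ = 3 + 2·75 = 153; r = 151.4 − 153 = -1.6
x=85: ŷ = 3 + 2·85 = 173; r = 169.6 − 173 = -3.4
x=95: ŷ = 3 + 2·95 = 193; r = 191.8 − 193 = -1.2
x=100: ŷ = 3 + 2·100 = 203; r = 207.2 − 203 = 4.2
x=105: ŷ = 3 + 2·105 = 213; r = 210.8 − 213 = -2.2
Signs: − + − + + − − − + −
Runs: −×1, +×1, −×1, +×2, −×3, +×1, −×1 → 7

7 runs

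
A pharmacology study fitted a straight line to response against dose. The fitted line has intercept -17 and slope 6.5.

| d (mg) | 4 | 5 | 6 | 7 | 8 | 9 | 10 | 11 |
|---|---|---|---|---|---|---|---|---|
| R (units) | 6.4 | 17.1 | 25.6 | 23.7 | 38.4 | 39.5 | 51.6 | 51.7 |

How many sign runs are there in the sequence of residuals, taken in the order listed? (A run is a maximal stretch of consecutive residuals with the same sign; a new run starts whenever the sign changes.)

7 runs

d=4: R̂ = -17 + 6.5·4 = 9; e = 6.4 − 9 = -2.6
d=5: R̂ = -17 + 6.5·5 = 15.5; e = 17.1 − 15.5 = 1.6
d=6: R̂ = -17 + 6.5·6 = 22; e = 25.6 − 22 = 3.6
d=7: R̂ = -17 + 6.5·7 = 28.5; e = 23.7 − 28.5 = -4.8
d=8: R̂ = -17 + 6.5·8 = 35; e = 38.4 − 35 = 3.4
d=9: R̂ = -17 + 6.5·9 = 41.5; e = 39.5 − 41.5 = -2
d=10: R̂ = -17 + 6.5·10 = 48; e = 51.6 − 48 = 3.6
d=11: R̂ = -17 + 6.5·11 = 54.5; e = 51.7 − 54.5 = -2.8
Signs: − + + − + − + −
Runs: −×1, +×2, −×1, +×1, −×1, +×1, −×1 → 7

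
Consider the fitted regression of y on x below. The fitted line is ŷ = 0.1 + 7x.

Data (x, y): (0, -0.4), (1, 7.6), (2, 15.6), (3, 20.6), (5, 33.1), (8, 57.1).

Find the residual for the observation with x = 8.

ŷ = 0.1 + 7·8 = 56.1
e = 57.1 − 56.1 = 1

e = 1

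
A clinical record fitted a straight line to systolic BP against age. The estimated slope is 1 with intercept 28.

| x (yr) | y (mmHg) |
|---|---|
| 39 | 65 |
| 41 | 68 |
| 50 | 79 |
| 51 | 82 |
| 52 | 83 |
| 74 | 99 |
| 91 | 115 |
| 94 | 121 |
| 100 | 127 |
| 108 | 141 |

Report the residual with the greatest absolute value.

r = 5

x=39: ŷ = 28 + 39 = 67; r = 65 − 67 = -2
x=41: ŷ = 28 + 41 = 69; r = 68 − 69 = -1
x=50: ŷ = 28 + 50 = 78; r = 79 − 78 = 1
x=51: ŷ = 28 + 51 = 79; r = 82 − 79 = 3
x=52: ŷ = 28 + 52 = 80; r = 83 − 80 = 3
x=74: ŷ = 28 + 74 = 102; r = 99 − 102 = -3
x=91: ŷ = 28 + 91 = 119; r = 115 − 119 = -4
x=94: ŷ = 28 + 94 = 122; r = 121 − 122 = -1
x=100: ŷ = 28 + 100 = 128; r = 127 − 128 = -1
x=108: ŷ = 28 + 108 = 136; r = 141 − 136 = 5
Largest |r| is 5 at x = 108, residual 5.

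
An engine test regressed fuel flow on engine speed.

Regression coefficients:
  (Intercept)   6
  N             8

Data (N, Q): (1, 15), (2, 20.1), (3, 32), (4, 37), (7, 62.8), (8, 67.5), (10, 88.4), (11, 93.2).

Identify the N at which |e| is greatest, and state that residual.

N=1: ŷ = 6 + 8·1 = 14; e = 15 − 14 = 1
N=2: ŷ = 6 + 8·2 = 22; e = 20.1 − 22 = -1.9
N=3: ŷ = 6 + 8·3 = 30; e = 32 − 30 = 2
N=4: ŷ = 6 + 8·4 = 38; e = 37 − 38 = -1
N=7: ŷ = 6 + 8·7 = 62; e = 62.8 − 62 = 0.8
N=8: ŷ = 6 + 8·8 = 70; e = 67.5 − 70 = -2.5
N=10: ŷ = 6 + 8·10 = 86; e = 88.4 − 86 = 2.4
N=11: ŷ = 6 + 8·11 = 94; e = 93.2 − 94 = -0.8
Largest |e| is 2.5 at N = 8, residual -2.5.

N = 8, e = -2.5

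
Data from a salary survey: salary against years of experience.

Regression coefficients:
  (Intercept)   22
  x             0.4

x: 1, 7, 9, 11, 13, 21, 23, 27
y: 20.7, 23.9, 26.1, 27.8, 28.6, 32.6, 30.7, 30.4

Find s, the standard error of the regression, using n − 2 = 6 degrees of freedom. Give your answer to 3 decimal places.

s = 1.766

x=1: ŷ = 22 + 0.4·1 = 22.4; r = 20.7 − 22.4 = -1.7
x=7: ŷ = 22 + 0.4·7 = 24.8; r = 23.9 − 24.8 = -0.9
x=9: ŷ = 22 + 0.4·9 = 25.6; r = 26.1 − 25.6 = 0.5
x=11: ŷ = 22 + 0.4·11 = 26.4; r = 27.8 − 26.4 = 1.4
x=13: ŷ = 22 + 0.4·13 = 27.2; r = 28.6 − 27.2 = 1.4
x=21: ŷ = 22 + 0.4·21 = 30.4; r = 32.6 − 30.4 = 2.2
x=23: ŷ = 22 + 0.4·23 = 31.2; r = 30.7 − 31.2 = -0.5
x=27: ŷ = 22 + 0.4·27 = 32.8; r = 30.4 − 32.8 = -2.4
SSE = 2.89 + 0.81 + 0.25 + 1.96 + 1.96 + 4.84 + 0.25 + 5.76 = 18.72
s = √(18.72/6) = √3.12 ≈ 1.766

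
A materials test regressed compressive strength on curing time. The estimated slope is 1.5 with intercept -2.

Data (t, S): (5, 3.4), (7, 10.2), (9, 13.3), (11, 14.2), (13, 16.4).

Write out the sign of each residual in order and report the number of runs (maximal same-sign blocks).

3 runs

t=5: ŷ = -2 + 1.5·5 = 5.5; r = 3.4 − 5.5 = -2.1
t=7: ŷ = -2 + 1.5·7 = 8.5; r = 10.2 − 8.5 = 1.7
t=9: ŷ = -2 + 1.5·9 = 11.5; r = 13.3 − 11.5 = 1.8
t=11: ŷ = -2 + 1.5·11 = 14.5; r = 14.2 − 14.5 = -0.3
t=13: ŷ = -2 + 1.5·13 = 17.5; r = 16.4 − 17.5 = -1.1
Signs: − + + − −
Runs: −×1, +×2, −×2 → 3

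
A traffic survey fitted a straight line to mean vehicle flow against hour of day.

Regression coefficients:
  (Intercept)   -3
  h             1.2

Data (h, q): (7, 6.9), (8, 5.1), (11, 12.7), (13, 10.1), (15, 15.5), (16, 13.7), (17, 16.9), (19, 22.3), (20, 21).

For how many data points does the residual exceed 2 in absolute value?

h=7: ŷ = -3 + 1.2·7 = 5.4; e = 6.9 − 5.4 = 1.5
h=8: ŷ = -3 + 1.2·8 = 6.6; e = 5.1 − 6.6 = -1.5
h=11: ŷ = -3 + 1.2·11 = 10.2; e = 12.7 − 10.2 = 2.5
h=13: ŷ = -3 + 1.2·13 = 12.6; e = 10.1 − 12.6 = -2.5
h=15: ŷ = -3 + 1.2·15 = 15; e = 15.5 − 15 = 0.5
h=16: ŷ = -3 + 1.2·16 = 16.2; e = 13.7 − 16.2 = -2.5
h=17: ŷ = -3 + 1.2·17 = 17.4; e = 16.9 − 17.4 = -0.5
h=19: ŷ = -3 + 1.2·19 = 19.8; e = 22.3 − 19.8 = 2.5
h=20: ŷ = -3 + 1.2·20 = 21; e = 21 − 21 = 0
|e| > 2: h=11 (|e|=2.5), h=13 (|e|=2.5), h=16 (|e|=2.5), h=19 (|e|=2.5) → 4

4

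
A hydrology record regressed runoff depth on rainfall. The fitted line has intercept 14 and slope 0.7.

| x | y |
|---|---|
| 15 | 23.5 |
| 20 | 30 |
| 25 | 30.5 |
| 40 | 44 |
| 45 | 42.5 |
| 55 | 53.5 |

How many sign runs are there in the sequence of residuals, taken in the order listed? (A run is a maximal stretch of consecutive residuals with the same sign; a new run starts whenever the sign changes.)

6 runs

x=15: ŷ = 14 + 0.7·15 = 24.5; r = 23.5 − 24.5 = -1
x=20: ŷ = 14 + 0.7·20 = 28; r = 30 − 28 = 2
x=25: ŷ = 14 + 0.7·25 = 31.5; r = 30.5 − 31.5 = -1
x=40: ŷ = 14 + 0.7·40 = 42; r = 44 − 42 = 2
x=45: ŷ = 14 + 0.7·45 = 45.5; r = 42.5 − 45.5 = -3
x=55: ŷ = 14 + 0.7·55 = 52.5; r = 53.5 − 52.5 = 1
Signs: − + − + − +
Runs: −×1, +×1, −×1, +×1, −×1, +×1 → 6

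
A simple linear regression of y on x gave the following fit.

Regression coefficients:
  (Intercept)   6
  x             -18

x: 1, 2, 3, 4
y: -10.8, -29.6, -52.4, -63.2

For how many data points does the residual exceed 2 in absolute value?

x=1: ŷ = 6 − 18·1 = -12; e = -10.8 − (-12) = 1.2
x=2: ŷ = 6 − 18·2 = -30; e = -29.6 − (-30) = 0.4
x=3: ŷ = 6 − 18·3 = -48; e = -52.4 − (-48) = -4.4
x=4: ŷ = 6 − 18·4 = -66; e = -63.2 − (-66) = 2.8
|e| > 2: x=3 (|e|=4.4), x=4 (|e|=2.8) → 2

2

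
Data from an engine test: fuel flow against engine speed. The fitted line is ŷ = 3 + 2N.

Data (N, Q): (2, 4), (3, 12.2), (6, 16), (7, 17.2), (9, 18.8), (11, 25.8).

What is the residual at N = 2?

ŷ = 3 + 2·2 = 7
e = 4 − 7 = -3

e = -3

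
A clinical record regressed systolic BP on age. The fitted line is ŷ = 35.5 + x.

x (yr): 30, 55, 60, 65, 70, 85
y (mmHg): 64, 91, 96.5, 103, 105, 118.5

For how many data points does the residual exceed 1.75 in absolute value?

x=30: ŷ = 35.5 + 30 = 65.5; r = 64 − 65.5 = -1.5
x=55: ŷ = 35.5 + 55 = 90.5; r = 91 − 90.5 = 0.5
x=60: ŷ = 35.5 + 60 = 95.5; r = 96.5 − 95.5 = 1
x=65: ŷ = 35.5 + 65 = 100.5; r = 103 − 100.5 = 2.5
x=70: ŷ = 35.5 + 70 = 105.5; r = 105 − 105.5 = -0.5
x=85: ŷ = 35.5 + 85 = 120.5; r = 118.5 − 120.5 = -2
|r| > 1.75: x=65 (|r|=2.5), x=85 (|r|=2) → 2

2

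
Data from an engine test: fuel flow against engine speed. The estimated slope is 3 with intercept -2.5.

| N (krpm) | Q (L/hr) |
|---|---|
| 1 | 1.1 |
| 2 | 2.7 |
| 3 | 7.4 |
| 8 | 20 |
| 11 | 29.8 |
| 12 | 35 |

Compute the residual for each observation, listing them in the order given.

N=1: Q̂ = -2.5 + 3·1 = 0.5; r = 1.1 − 0.5 = 0.6
N=2: Q̂ = -2.5 + 3·2 = 3.5; r = 2.7 − 3.5 = -0.8
N=3: Q̂ = -2.5 + 3·3 = 6.5; r = 7.4 − 6.5 = 0.9
N=8: Q̂ = -2.5 + 3·8 = 21.5; r = 20 − 21.5 = -1.5
N=11: Q̂ = -2.5 + 3·11 = 30.5; r = 29.8 − 30.5 = -0.7
N=12: Q̂ = -2.5 + 3·12 = 33.5; r = 35 − 33.5 = 1.5

0.6, -0.8, 0.9, -1.5, -0.7, 1.5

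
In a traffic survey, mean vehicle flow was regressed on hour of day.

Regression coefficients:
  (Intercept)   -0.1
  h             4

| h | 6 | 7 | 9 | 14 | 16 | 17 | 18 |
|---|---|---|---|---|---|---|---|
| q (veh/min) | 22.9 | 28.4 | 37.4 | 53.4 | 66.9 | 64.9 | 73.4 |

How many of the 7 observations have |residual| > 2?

3

h=6: ŷ = -0.1 + 4·6 = 23.9; r = 22.9 − 23.9 = -1
h=7: ŷ = -0.1 + 4·7 = 27.9; r = 28.4 − 27.9 = 0.5
h=9: ŷ = -0.1 + 4·9 = 35.9; r = 37.4 − 35.9 = 1.5
h=14: ŷ = -0.1 + 4·14 = 55.9; r = 53.4 − 55.9 = -2.5
h=16: ŷ = -0.1 + 4·16 = 63.9; r = 66.9 − 63.9 = 3
h=17: ŷ = -0.1 + 4·17 = 67.9; r = 64.9 − 67.9 = -3
h=18: ŷ = -0.1 + 4·18 = 71.9; r = 73.4 − 71.9 = 1.5
|r| > 2: h=14 (|r|=2.5), h=16 (|r|=3), h=17 (|r|=3) → 3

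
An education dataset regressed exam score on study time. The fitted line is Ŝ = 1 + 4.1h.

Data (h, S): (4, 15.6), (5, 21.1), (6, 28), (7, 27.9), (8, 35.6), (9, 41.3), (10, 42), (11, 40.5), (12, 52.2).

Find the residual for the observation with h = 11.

e = -5.6

Ŝ = 1 + 4.1·11 = 46.1
e = 40.5 − 46.1 = -5.6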